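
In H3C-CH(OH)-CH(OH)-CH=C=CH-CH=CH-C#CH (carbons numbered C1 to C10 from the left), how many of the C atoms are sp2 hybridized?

C1: sp3
C2: sp3
C3: sp3
C4: sp2 ✓
C5: sp
C6: sp2 ✓
C7: sp2 ✓
C8: sp2 ✓
C9: sp
C10: sp
C4, C6, C7, C8 → 4 sp2 carbons.

4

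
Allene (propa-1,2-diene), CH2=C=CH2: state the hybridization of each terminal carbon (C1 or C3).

sp2

Each terminal carbon (C1 or C3) is sp2: 3 σ bonds, plus one π bond, 3 electron-density regions.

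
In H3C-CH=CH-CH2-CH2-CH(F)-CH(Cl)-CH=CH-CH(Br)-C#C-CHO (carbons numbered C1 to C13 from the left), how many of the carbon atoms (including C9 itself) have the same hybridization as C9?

5

C9 is sp2 (one π bond).
C1: sp3
C2: sp2 ✓
C3: sp2 ✓
C4: sp3
C5: sp3
C6: sp3
C7: sp3
C8: sp2 ✓
C9: sp2 ✓
C10: sp3
C11: sp
C12: sp
C13: sp2 ✓
5 carbons are sp2.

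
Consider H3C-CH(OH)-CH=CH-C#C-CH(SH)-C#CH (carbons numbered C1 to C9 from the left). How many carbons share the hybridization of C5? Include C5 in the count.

4

C5 is sp (two π bonds).
C1: sp3
C2: sp3
C3: sp2
C4: sp2
C5: sp ✓
C6: sp ✓
C7: sp3
C8: sp ✓
C9: sp ✓
4 carbons are sp.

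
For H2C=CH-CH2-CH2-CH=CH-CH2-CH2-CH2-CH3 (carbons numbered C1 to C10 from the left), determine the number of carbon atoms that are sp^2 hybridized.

C1: sp2 ✓
C2: sp2 ✓
C3: sp3
C4: sp3
C5: sp2 ✓
C6: sp2 ✓
C7: sp3
C8: sp3
C9: sp3
C10: sp3
C1, C2, C5, C6 → 4 sp2 carbons.

4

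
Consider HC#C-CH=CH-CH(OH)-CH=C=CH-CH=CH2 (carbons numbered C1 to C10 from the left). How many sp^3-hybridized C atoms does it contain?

C1: sp
C2: sp
C3: sp2
C4: sp2
C5: sp3 ✓
C6: sp2
C7: sp
C8: sp2
C9: sp2
C10: sp2
C5 → 1 sp3 carbon.

1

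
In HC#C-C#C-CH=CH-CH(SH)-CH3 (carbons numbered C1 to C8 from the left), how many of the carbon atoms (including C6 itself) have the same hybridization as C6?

C6 is sp2 (one π bond).
C1: sp
C2: sp
C3: sp
C4: sp
C5: sp2 ✓
C6: sp2 ✓
C7: sp3
C8: sp3
2 carbons are sp2.

2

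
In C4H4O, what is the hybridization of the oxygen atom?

One O lone pair is in the aromatic π system (p orbital), the other is in an sp2 hybrid in the ring plane; O has two σ bonds + one in-plane lone pair → sp2.

sp^2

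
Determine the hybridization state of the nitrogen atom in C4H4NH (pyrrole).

N has three σ bonds; its lone pair occupies the p orbital and is part of the aromatic π system, so N is sp2 (not the sp3 a naive steric count of 4 would give).

sp2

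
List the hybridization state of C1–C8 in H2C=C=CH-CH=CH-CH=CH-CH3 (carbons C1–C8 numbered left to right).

C1 sp2, C2 sp, C3 sp2, C4 sp2, C5 sp2, C6 sp2, C7 sp2, C8 sp3

C1: 3 σ bonds, plus one π bond — 3 electron domains, sp2.
C2 has 2 σ bonds, plus two π bonds: steric number 2 → sp.
C3 (3 σ bonds, plus one π bond) has steric number 3: sp2.
C4 is sp2: 3 σ bonds, plus one π bond, 3 electron-density regions.
C5: 3 σ bonds, plus one π bond — 3 electron domains, sp2.
C6 (3 σ bonds, plus one π bond) has steric number 3: sp2.
C7: 3 σ bonds, plus one π bond — 3 electron domains, sp2.
C8 has 4 σ bonds: steric number 4 → sp3.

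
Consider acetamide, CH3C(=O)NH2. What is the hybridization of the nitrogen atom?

The nitrogen lone pair is delocalised into the carbonyl π system (amide resonance), so N is planar sp2 rather than the sp3 a naive steric count of 4 would suggest.

sp^2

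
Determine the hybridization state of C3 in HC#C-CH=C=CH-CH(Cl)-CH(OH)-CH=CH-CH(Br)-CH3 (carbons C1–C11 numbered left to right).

C3: 3 σ bonds, plus one π bond — 3 electron domains, sp2.

sp2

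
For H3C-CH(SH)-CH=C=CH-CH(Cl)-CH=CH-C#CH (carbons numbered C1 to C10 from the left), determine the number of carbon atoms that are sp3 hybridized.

3

C1: sp3 ✓
C2: sp3 ✓
C3: sp2
C4: sp
C5: sp2
C6: sp3 ✓
C7: sp2
C8: sp2
C9: sp
C10: sp
C1, C2, C6 → 3 sp3 carbons.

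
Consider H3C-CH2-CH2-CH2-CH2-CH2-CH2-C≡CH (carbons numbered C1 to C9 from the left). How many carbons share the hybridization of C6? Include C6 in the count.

7

C6 is sp3 (only σ bonds).
C1: sp3 ✓
C2: sp3 ✓
C3: sp3 ✓
C4: sp3 ✓
C5: sp3 ✓
C6: sp3 ✓
C7: sp3 ✓
C8: sp
C9: sp
7 carbons are sp3.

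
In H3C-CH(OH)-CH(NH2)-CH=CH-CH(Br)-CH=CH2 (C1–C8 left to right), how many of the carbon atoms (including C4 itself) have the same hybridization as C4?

4

C4 is sp2 (one π bond).
C1: sp3
C2: sp3
C3: sp3
C4: sp2 ✓
C5: sp2 ✓
C6: sp3
C7: sp2 ✓
C8: sp2 ✓
4 carbons are sp2.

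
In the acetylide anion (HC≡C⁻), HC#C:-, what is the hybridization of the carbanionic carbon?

One σ bond + one lone pair = steric number 2 → sp.

sp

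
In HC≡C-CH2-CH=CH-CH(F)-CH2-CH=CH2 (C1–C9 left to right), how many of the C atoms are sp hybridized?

2

C1: sp ✓
C2: sp ✓
C3: sp3
C4: sp2
C5: sp2
C6: sp3
C7: sp3
C8: sp2
C9: sp2
C1, C2 → 2 sp carbons.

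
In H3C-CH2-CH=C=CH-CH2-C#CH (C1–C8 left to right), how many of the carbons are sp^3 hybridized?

C1: sp3 ✓
C2: sp3 ✓
C3: sp2
C4: sp
C5: sp2
C6: sp3 ✓
C7: sp
C8: sp
C1, C2, C6 → 3 sp3 carbons.

3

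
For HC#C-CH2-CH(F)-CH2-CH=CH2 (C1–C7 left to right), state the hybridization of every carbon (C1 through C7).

C1: 2 σ bonds, plus two π bonds — 2 electron domains, sp.
C2 is sp: 2 σ bonds, plus two π bonds, 2 electron-density regions.
C3 (4 σ bonds) has steric number 4: sp3.
C4 — 4 σ bonds. Steric number 4, so sp3.
C5: 4 σ bonds — 4 electron domains, sp3.
C6: 3 σ bonds, plus one π bond; 3 regions of electron density → sp2.
C7 has 3 σ bonds, plus one π bond: steric number 3 → sp2.

C1 sp, C2 sp, C3 sp3, C4 sp3, C5 sp3, C6 sp2, C7 sp2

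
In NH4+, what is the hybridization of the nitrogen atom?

Four σ bonds, no lone pair → sp3, tetrahedral.

sp³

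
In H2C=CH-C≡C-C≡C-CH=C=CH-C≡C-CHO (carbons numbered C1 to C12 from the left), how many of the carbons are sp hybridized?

7

C1: sp2
C2: sp2
C3: sp ✓
C4: sp ✓
C5: sp ✓
C6: sp ✓
C7: sp2
C8: sp ✓
C9: sp2
C10: sp ✓
C11: sp ✓
C12: sp2
C3, C4, C5, C6, C8, C10, C11 → 7 sp carbons.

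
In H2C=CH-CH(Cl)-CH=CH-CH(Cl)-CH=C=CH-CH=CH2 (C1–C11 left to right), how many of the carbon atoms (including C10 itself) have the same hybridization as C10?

8

C10 is sp2 (one π bond).
C1: sp2 ✓
C2: sp2 ✓
C3: sp3
C4: sp2 ✓
C5: sp2 ✓
C6: sp3
C7: sp2 ✓
C8: sp
C9: sp2 ✓
C10: sp2 ✓
C11: sp2 ✓
8 carbons are sp2.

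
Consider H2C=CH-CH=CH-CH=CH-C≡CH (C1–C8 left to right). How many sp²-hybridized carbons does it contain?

6

C1: sp2 ✓
C2: sp2 ✓
C3: sp2 ✓
C4: sp2 ✓
C5: sp2 ✓
C6: sp2 ✓
C7: sp
C8: sp
C1, C2, C3, C4, C5, C6 → 6 sp2 carbons.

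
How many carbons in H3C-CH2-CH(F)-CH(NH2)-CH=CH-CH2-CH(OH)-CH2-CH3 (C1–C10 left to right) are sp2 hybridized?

2

C1: sp3
C2: sp3
C3: sp3
C4: sp3
C5: sp2 ✓
C6: sp2 ✓
C7: sp3
C8: sp3
C9: sp3
C10: sp3
C5, C6 → 2 sp2 carbons.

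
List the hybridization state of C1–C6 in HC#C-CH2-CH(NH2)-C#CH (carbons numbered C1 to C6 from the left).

C1 sp, C2 sp, C3 sp3, C4 sp3, C5 sp, C6 sp

C1 — 2 σ bonds, plus two π bonds. Steric number 2, so sp.
C2 (2 σ bonds, plus two π bonds) has steric number 2: sp.
C3 has 4 σ bonds: steric number 4 → sp3.
C4 carries 4 σ bonds, giving a steric number of 4, so it is sp3.
C5 carries 2 σ bonds, plus two π bonds, giving a steric number of 2, so it is sp.
C6 (2 σ bonds, plus two π bonds) has steric number 2: sp.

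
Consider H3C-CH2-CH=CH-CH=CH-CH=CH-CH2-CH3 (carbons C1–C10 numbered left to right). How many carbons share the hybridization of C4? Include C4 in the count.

6

C4 is sp2 (one π bond).
C1: sp3
C2: sp3
C3: sp2 ✓
C4: sp2 ✓
C5: sp2 ✓
C6: sp2 ✓
C7: sp2 ✓
C8: sp2 ✓
C9: sp3
C10: sp3
6 carbons are sp2.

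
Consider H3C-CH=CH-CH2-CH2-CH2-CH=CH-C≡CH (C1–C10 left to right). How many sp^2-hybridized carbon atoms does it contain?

C1: sp3
C2: sp2 ✓
C3: sp2 ✓
C4: sp3
C5: sp3
C6: sp3
C7: sp2 ✓
C8: sp2 ✓
C9: sp
C10: sp
C2, C3, C7, C8 → 4 sp2 carbons.

4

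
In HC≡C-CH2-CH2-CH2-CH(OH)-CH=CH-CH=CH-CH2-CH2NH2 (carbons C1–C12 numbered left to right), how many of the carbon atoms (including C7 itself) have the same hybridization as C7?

4

C7 is sp2 (one π bond).
C1: sp
C2: sp
C3: sp3
C4: sp3
C5: sp3
C6: sp3
C7: sp2 ✓
C8: sp2 ✓
C9: sp2 ✓
C10: sp2 ✓
C11: sp3
C12: sp3
4 carbons are sp2.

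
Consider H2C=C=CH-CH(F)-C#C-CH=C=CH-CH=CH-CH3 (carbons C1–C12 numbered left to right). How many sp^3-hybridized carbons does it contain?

C1: sp2
C2: sp
C3: sp2
C4: sp3 ✓
C5: sp
C6: sp
C7: sp2
C8: sp
C9: sp2
C10: sp2
C11: sp2
C12: sp3 ✓
C4, C12 → 2 sp3 carbons.

2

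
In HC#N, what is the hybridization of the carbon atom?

sp

The carbon atom — 2 σ bonds, plus two π bonds. Steric number 2, so sp.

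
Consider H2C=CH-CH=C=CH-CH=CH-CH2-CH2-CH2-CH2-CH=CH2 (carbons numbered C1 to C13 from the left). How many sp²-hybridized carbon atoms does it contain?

8

C1: sp2 ✓
C2: sp2 ✓
C3: sp2 ✓
C4: sp
C5: sp2 ✓
C6: sp2 ✓
C7: sp2 ✓
C8: sp3
C9: sp3
C10: sp3
C11: sp3
C12: sp2 ✓
C13: sp2 ✓
C1, C2, C3, C5, C6, C7, C12, C13 → 8 sp2 carbons.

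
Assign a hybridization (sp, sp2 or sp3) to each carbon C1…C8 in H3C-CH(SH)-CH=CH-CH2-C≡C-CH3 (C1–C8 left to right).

C1 (4 σ bonds) has steric number 4: sp3.
C2 has 4 σ bonds: steric number 4 → sp3.
C3 has 3 σ bonds, plus one π bond: steric number 3 → sp2.
C4 is sp2: 3 σ bonds, plus one π bond, 3 electron-density regions.
C5 is sp3: 4 σ bonds, 4 electron-density regions.
C6: 2 σ bonds, plus two π bonds; 2 regions of electron density → sp.
C7 — 2 σ bonds, plus two π bonds. Steric number 2, so sp.
C8: 4 σ bonds; 4 regions of electron density → sp3.

C1 sp3, C2 sp3, C3 sp2, C4 sp2, C5 sp3, C6 sp, C7 sp, C8 sp3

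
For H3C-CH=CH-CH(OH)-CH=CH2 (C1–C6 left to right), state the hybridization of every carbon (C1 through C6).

C1 sp3, C2 sp2, C3 sp2, C4 sp3, C5 sp2, C6 sp2

C1 (4 σ bonds) has steric number 4: sp3.
C2 is sp2: 3 σ bonds, plus one π bond, 3 electron-density regions.
C3 is sp2: 3 σ bonds, plus one π bond, 3 electron-density regions.
C4 has 4 σ bonds: steric number 4 → sp3.
C5 (3 σ bonds, plus one π bond) has steric number 3: sp2.
C6 has 3 σ bonds, plus one π bond: steric number 3 → sp2.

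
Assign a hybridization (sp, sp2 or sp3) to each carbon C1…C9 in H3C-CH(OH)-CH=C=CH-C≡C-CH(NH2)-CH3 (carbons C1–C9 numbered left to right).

C1 is sp3: 4 σ bonds, 4 electron-density regions.
C2 carries 4 σ bonds, giving a steric number of 4, so it is sp3.
C3 — 3 σ bonds, plus one π bond. Steric number 3, so sp2.
C4 carries 2 σ bonds, plus two π bonds, giving a steric number of 2, so it is sp.
C5 (3 σ bonds, plus one π bond) has steric number 3: sp2.
C6 (2 σ bonds, plus two π bonds) has steric number 2: sp.
C7 is sp: 2 σ bonds, plus two π bonds, 2 electron-density regions.
C8 carries 4 σ bonds, giving a steric number of 4, so it is sp3.
C9 — 4 σ bonds. Steric number 4, so sp3.

C1 sp3, C2 sp3, C3 sp2, C4 sp, C5 sp2, C6 sp, C7 sp, C8 sp3, C9 sp3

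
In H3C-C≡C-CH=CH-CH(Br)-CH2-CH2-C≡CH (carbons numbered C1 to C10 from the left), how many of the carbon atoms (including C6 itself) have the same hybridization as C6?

4

C6 is sp3 (only σ bonds).
C1: sp3 ✓
C2: sp
C3: sp
C4: sp2
C5: sp2
C6: sp3 ✓
C7: sp3 ✓
C8: sp3 ✓
C9: sp
C10: sp
4 carbons are sp3.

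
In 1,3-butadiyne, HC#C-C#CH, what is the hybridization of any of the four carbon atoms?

sp

Every carbon is part of a C≡C triple bond: two σ regions → sp.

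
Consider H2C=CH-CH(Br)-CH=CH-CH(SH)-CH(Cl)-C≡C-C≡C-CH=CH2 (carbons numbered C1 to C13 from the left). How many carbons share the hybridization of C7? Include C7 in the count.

C7 is sp3 (only σ bonds).
C1: sp2
C2: sp2
C3: sp3 ✓
C4: sp2
C5: sp2
C6: sp3 ✓
C7: sp3 ✓
C8: sp
C9: sp
C10: sp
C11: sp
C12: sp2
C13: sp2
3 carbons are sp3.

3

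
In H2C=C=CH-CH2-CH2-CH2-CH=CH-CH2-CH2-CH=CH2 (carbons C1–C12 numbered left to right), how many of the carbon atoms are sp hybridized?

1

C1: sp2
C2: sp ✓
C3: sp2
C4: sp3
C5: sp3
C6: sp3
C7: sp2
C8: sp2
C9: sp3
C10: sp3
C11: sp2
C12: sp2
C2 → 1 sp carbon.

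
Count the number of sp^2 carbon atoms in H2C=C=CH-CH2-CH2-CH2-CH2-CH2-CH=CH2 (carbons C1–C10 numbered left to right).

4

C1: sp2 ✓
C2: sp
C3: sp2 ✓
C4: sp3
C5: sp3
C6: sp3
C7: sp3
C8: sp3
C9: sp2 ✓
C10: sp2 ✓
C1, C3, C9, C10 → 4 sp2 carbons.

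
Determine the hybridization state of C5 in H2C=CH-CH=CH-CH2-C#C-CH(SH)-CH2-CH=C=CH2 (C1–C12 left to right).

sp3

C5 carries 4 σ bonds, giving a steric number of 4, so it is sp3.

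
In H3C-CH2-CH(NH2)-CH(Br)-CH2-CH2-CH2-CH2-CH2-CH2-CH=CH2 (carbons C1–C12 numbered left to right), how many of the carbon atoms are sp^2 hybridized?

2

C1: sp3
C2: sp3
C3: sp3
C4: sp3
C5: sp3
C6: sp3
C7: sp3
C8: sp3
C9: sp3
C10: sp3
C11: sp2 ✓
C12: sp2 ✓
C11, C12 → 2 sp2 carbons.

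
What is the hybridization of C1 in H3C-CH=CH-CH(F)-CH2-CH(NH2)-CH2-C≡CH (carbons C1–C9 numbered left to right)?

C1 has 4 σ bonds: steric number 4 → sp3.

sp3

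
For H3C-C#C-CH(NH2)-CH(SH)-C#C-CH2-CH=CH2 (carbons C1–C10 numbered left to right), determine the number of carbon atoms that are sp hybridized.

4

C1: sp3
C2: sp ✓
C3: sp ✓
C4: sp3
C5: sp3
C6: sp ✓
C7: sp ✓
C8: sp3
C9: sp2
C10: sp2
C2, C3, C6, C7 → 4 sp carbons.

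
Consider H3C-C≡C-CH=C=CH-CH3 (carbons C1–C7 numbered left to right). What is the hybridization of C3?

C3 (2 σ bonds, plus two π bonds) has steric number 2: sp.

sp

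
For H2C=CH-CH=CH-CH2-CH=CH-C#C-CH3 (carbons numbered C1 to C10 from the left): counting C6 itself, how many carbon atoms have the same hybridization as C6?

C6 is sp2 (one π bond).
C1: sp2 ✓
C2: sp2 ✓
C3: sp2 ✓
C4: sp2 ✓
C5: sp3
C6: sp2 ✓
C7: sp2 ✓
C8: sp
C9: sp
C10: sp3
6 carbons are sp2.

6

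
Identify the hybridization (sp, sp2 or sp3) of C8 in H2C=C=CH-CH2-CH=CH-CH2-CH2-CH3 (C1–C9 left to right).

sp3

C8: 4 σ bonds; 4 regions of electron density → sp3.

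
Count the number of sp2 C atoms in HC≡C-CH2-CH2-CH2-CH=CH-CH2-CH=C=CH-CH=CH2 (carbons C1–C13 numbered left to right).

6

C1: sp
C2: sp
C3: sp3
C4: sp3
C5: sp3
C6: sp2 ✓
C7: sp2 ✓
C8: sp3
C9: sp2 ✓
C10: sp
C11: sp2 ✓
C12: sp2 ✓
C13: sp2 ✓
C6, C7, C9, C11, C12, C13 → 6 sp2 carbons.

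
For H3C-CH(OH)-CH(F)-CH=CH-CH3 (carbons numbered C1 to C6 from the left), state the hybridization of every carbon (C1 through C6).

C1: 4 σ bonds — 4 electron domains, sp3.
C2: 4 σ bonds; 4 regions of electron density → sp3.
C3: 4 σ bonds; 4 regions of electron density → sp3.
C4 (3 σ bonds, plus one π bond) has steric number 3: sp2.
C5 carries 3 σ bonds, plus one π bond, giving a steric number of 3, so it is sp2.
C6: 4 σ bonds — 4 electron domains, sp3.

C1 sp3, C2 sp3, C3 sp3, C4 sp2, C5 sp2, C6 sp3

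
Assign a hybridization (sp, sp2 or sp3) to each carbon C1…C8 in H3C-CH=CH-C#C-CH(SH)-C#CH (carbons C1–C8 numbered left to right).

C1 sp3, C2 sp2, C3 sp2, C4 sp, C5 sp, C6 sp3, C7 sp, C8 sp

C1 — 4 σ bonds. Steric number 4, so sp3.
C2 carries 3 σ bonds, plus one π bond, giving a steric number of 3, so it is sp2.
C3 has 3 σ bonds, plus one π bond: steric number 3 → sp2.
C4: 2 σ bonds, plus two π bonds — 2 electron domains, sp.
C5 has 2 σ bonds, plus two π bonds: steric number 2 → sp.
C6 (4 σ bonds) has steric number 4: sp3.
C7: 2 σ bonds, plus two π bonds; 2 regions of electron density → sp.
C8 is sp: 2 σ bonds, plus two π bonds, 2 electron-density regions.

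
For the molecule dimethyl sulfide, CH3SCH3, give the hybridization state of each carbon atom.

sp³

Each carbon atom (4 σ bonds) has steric number 4: sp3.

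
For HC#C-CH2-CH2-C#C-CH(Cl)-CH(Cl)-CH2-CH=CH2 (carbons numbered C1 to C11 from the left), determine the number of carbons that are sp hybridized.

C1: sp ✓
C2: sp ✓
C3: sp3
C4: sp3
C5: sp ✓
C6: sp ✓
C7: sp3
C8: sp3
C9: sp3
C10: sp2
C11: sp2
C1, C2, C5, C6 → 4 sp carbons.

4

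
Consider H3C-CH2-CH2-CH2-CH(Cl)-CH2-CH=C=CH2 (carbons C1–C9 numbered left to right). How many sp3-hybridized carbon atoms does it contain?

6

C1: sp3 ✓
C2: sp3 ✓
C3: sp3 ✓
C4: sp3 ✓
C5: sp3 ✓
C6: sp3 ✓
C7: sp2
C8: sp
C9: sp2
C1, C2, C3, C4, C5, C6 → 6 sp3 carbons.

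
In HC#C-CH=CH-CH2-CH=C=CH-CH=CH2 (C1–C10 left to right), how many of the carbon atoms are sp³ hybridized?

1

C1: sp
C2: sp
C3: sp2
C4: sp2
C5: sp3 ✓
C6: sp2
C7: sp
C8: sp2
C9: sp2
C10: sp2
C5 → 1 sp3 carbon.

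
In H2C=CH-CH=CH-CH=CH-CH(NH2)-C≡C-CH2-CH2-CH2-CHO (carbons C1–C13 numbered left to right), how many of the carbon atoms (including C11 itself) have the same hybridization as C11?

C11 is sp3 (only σ bonds).
C1: sp2
C2: sp2
C3: sp2
C4: sp2
C5: sp2
C6: sp2
C7: sp3 ✓
C8: sp
C9: sp
C10: sp3 ✓
C11: sp3 ✓
C12: sp3 ✓
C13: sp2
4 carbons are sp3.

4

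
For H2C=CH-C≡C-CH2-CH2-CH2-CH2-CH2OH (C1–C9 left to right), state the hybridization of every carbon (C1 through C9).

C1 is sp2: 3 σ bonds, plus one π bond, 3 electron-density regions.
C2: 3 σ bonds, plus one π bond — 3 electron domains, sp2.
C3: 2 σ bonds, plus two π bonds — 2 electron domains, sp.
C4 — 2 σ bonds, plus two π bonds. Steric number 2, so sp.
C5 is sp3: 4 σ bonds, 4 electron-density regions.
C6 has 4 σ bonds: steric number 4 → sp3.
C7 — 4 σ bonds. Steric number 4, so sp3.
C8 (4 σ bonds) has steric number 4: sp3.
C9: 4 σ bonds — 4 electron domains, sp3.

C1 sp2, C2 sp2, C3 sp, C4 sp, C5 sp3, C6 sp3, C7 sp3, C8 sp3, C9 sp3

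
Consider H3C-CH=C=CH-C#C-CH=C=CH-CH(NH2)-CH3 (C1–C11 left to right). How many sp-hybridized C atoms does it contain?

C1: sp3
C2: sp2
C3: sp ✓
C4: sp2
C5: sp ✓
C6: sp ✓
C7: sp2
C8: sp ✓
C9: sp2
C10: sp3
C11: sp3
C3, C5, C6, C8 → 4 sp carbons.

4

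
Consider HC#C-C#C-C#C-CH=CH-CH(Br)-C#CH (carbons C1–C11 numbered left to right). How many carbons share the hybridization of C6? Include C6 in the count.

C6 is sp (two π bonds).
C1: sp ✓
C2: sp ✓
C3: sp ✓
C4: sp ✓
C5: sp ✓
C6: sp ✓
C7: sp2
C8: sp2
C9: sp3
C10: sp ✓
C11: sp ✓
8 carbons are sp.

8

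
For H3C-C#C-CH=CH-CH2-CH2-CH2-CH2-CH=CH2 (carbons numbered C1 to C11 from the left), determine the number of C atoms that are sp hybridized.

C1: sp3
C2: sp ✓
C3: sp ✓
C4: sp2
C5: sp2
C6: sp3
C7: sp3
C8: sp3
C9: sp3
C10: sp2
C11: sp2
C2, C3 → 2 sp carbons.

2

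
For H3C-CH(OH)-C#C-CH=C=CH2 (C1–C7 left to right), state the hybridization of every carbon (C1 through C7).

C1 sp3, C2 sp3, C3 sp, C4 sp, C5 sp2, C6 sp, C7 sp2

C1 carries 4 σ bonds, giving a steric number of 4, so it is sp3.
C2: 4 σ bonds; 4 regions of electron density → sp3.
C3 (2 σ bonds, plus two π bonds) has steric number 2: sp.
C4 is sp: 2 σ bonds, plus two π bonds, 2 electron-density regions.
C5: 3 σ bonds, plus one π bond — 3 electron domains, sp2.
C6 has 2 σ bonds, plus two π bonds: steric number 2 → sp.
C7 has 3 σ bonds, plus one π bond: steric number 3 → sp2.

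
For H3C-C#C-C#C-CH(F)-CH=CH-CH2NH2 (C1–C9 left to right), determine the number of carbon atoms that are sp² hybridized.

C1: sp3
C2: sp
C3: sp
C4: sp
C5: sp
C6: sp3
C7: sp2 ✓
C8: sp2 ✓
C9: sp3
C7, C8 → 2 sp2 carbons.

2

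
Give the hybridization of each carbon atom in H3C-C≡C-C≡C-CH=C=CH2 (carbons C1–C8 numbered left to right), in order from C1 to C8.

C1 carries 4 σ bonds, giving a steric number of 4, so it is sp3.
C2: 2 σ bonds, plus two π bonds; 2 regions of electron density → sp.
C3 carries 2 σ bonds, plus two π bonds, giving a steric number of 2, so it is sp.
C4 (2 σ bonds, plus two π bonds) has steric number 2: sp.
C5 — 2 σ bonds, plus two π bonds. Steric number 2, so sp.
C6: 3 σ bonds, plus one π bond — 3 electron domains, sp2.
C7 carries 2 σ bonds, plus two π bonds, giving a steric number of 2, so it is sp.
C8 has 3 σ bonds, plus one π bond: steric number 3 → sp2.

C1 sp3, C2 sp, C3 sp, C4 sp, C5 sp, C6 sp2, C7 sp, C8 sp2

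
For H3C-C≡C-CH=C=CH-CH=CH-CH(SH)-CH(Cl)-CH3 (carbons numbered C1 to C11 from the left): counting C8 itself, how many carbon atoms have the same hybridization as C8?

4

C8 is sp2 (one π bond).
C1: sp3
C2: sp
C3: sp
C4: sp2 ✓
C5: sp
C6: sp2 ✓
C7: sp2 ✓
C8: sp2 ✓
C9: sp3
C10: sp3
C11: sp3
4 carbons are sp2.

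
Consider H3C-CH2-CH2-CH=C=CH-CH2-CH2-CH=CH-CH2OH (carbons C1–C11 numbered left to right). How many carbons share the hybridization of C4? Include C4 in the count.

C4 is sp2 (one π bond).
C1: sp3
C2: sp3
C3: sp3
C4: sp2 ✓
C5: sp
C6: sp2 ✓
C7: sp3
C8: sp3
C9: sp2 ✓
C10: sp2 ✓
C11: sp3
4 carbons are sp2.

4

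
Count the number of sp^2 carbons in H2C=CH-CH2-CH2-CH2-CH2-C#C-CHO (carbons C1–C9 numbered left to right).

3

C1: sp2 ✓
C2: sp2 ✓
C3: sp3
C4: sp3
C5: sp3
C6: sp3
C7: sp
C8: sp
C9: sp2 ✓
C1, C2, C9 → 3 sp2 carbons.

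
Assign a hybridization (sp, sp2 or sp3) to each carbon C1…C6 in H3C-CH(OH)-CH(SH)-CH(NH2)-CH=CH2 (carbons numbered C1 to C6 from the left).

C1 — 4 σ bonds. Steric number 4, so sp3.
C2 carries 4 σ bonds, giving a steric number of 4, so it is sp3.
C3 is sp3: 4 σ bonds, 4 electron-density regions.
C4 is sp3: 4 σ bonds, 4 electron-density regions.
C5: 3 σ bonds, plus one π bond — 3 electron domains, sp2.
C6 is sp2: 3 σ bonds, plus one π bond, 3 electron-density regions.

C1 sp3, C2 sp3, C3 sp3, C4 sp3, C5 sp2, C6 sp2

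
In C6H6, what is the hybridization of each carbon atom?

Every ring carbon has three σ bonds and contributes one p electron to the aromatic π system.

sp²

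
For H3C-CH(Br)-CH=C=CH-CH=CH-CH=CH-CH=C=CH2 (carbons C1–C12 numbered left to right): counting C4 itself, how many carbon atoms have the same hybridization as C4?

C4 is sp (two π bonds).
C1: sp3
C2: sp3
C3: sp2
C4: sp ✓
C5: sp2
C6: sp2
C7: sp2
C8: sp2
C9: sp2
C10: sp2
C11: sp ✓
C12: sp2
2 carbons are sp.

2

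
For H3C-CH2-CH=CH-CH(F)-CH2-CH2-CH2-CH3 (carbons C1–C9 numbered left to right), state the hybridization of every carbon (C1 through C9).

C1 has 4 σ bonds: steric number 4 → sp3.
C2 — 4 σ bonds. Steric number 4, so sp3.
C3 carries 3 σ bonds, plus one π bond, giving a steric number of 3, so it is sp2.
C4: 3 σ bonds, plus one π bond; 3 regions of electron density → sp2.
C5 — 4 σ bonds. Steric number 4, so sp3.
C6 has 4 σ bonds: steric number 4 → sp3.
C7 (4 σ bonds) has steric number 4: sp3.
C8 — 4 σ bonds. Steric number 4, so sp3.
C9: 4 σ bonds; 4 regions of electron density → sp3.

C1 sp3, C2 sp3, C3 sp2, C4 sp2, C5 sp3, C6 sp3, C7 sp3, C8 sp3, C9 sp3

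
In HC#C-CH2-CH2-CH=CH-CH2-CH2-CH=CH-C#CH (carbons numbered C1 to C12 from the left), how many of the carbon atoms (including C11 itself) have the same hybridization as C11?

C11 is sp (two π bonds).
C1: sp ✓
C2: sp ✓
C3: sp3
C4: sp3
C5: sp2
C6: sp2
C7: sp3
C8: sp3
C9: sp2
C10: sp2
C11: sp ✓
C12: sp ✓
4 carbons are sp.

4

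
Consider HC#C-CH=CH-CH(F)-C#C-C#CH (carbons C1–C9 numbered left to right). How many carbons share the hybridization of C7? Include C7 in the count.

6

C7 is sp (two π bonds).
C1: sp ✓
C2: sp ✓
C3: sp2
C4: sp2
C5: sp3
C6: sp ✓
C7: sp ✓
C8: sp ✓
C9: sp ✓
6 carbons are sp.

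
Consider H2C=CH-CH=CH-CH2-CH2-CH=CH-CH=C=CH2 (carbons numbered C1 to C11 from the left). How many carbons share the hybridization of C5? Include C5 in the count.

C5 is sp3 (only σ bonds).
C1: sp2
C2: sp2
C3: sp2
C4: sp2
C5: sp3 ✓
C6: sp3 ✓
C7: sp2
C8: sp2
C9: sp2
C10: sp
C11: sp2
2 carbons are sp3.

2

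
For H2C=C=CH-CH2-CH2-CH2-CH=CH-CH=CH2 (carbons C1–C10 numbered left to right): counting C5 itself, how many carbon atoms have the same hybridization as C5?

C5 is sp3 (only σ bonds).
C1: sp2
C2: sp
C3: sp2
C4: sp3 ✓
C5: sp3 ✓
C6: sp3 ✓
C7: sp2
C8: sp2
C9: sp2
C10: sp2
3 carbons are sp3.

3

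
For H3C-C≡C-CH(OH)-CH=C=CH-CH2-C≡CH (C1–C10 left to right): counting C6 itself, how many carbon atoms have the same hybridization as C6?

5

C6 is sp (two π bonds).
C1: sp3
C2: sp ✓
C3: sp ✓
C4: sp3
C5: sp2
C6: sp ✓
C7: sp2
C8: sp3
C9: sp ✓
C10: sp ✓
5 carbons are sp.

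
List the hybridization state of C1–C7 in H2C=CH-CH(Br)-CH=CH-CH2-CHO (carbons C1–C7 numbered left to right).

C1 has 3 σ bonds, plus one π bond: steric number 3 → sp2.
C2: 3 σ bonds, plus one π bond; 3 regions of electron density → sp2.
C3 has 4 σ bonds: steric number 4 → sp3.
C4 (3 σ bonds, plus one π bond) has steric number 3: sp2.
C5: 3 σ bonds, plus one π bond; 3 regions of electron density → sp2.
C6 (4 σ bonds) has steric number 4: sp3.
C7 is sp2: 3 σ bonds, plus one π bond, 3 electron-density regions.

C1 sp2, C2 sp2, C3 sp3, C4 sp2, C5 sp2, C6 sp3, C7 sp2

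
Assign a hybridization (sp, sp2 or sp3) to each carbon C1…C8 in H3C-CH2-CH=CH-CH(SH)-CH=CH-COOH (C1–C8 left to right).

C1 sp3, C2 sp3, C3 sp2, C4 sp2, C5 sp3, C6 sp2, C7 sp2, C8 sp2

C1 — 4 σ bonds. Steric number 4, so sp3.
C2 — 4 σ bonds. Steric number 4, so sp3.
C3: 3 σ bonds, plus one π bond; 3 regions of electron density → sp2.
C4 is sp2: 3 σ bonds, plus one π bond, 3 electron-density regions.
C5 has 4 σ bonds: steric number 4 → sp3.
C6: 3 σ bonds, plus one π bond — 3 electron domains, sp2.
C7 (3 σ bonds, plus one π bond) has steric number 3: sp2.
C8: 3 σ bonds, plus one π bond; 3 regions of electron density → sp2.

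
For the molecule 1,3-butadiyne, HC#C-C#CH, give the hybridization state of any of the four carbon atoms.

sp

Every carbon is part of a C≡C triple bond: two σ regions → sp.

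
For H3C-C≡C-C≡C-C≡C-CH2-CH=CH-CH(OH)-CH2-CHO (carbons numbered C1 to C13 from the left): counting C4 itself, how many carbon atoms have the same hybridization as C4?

C4 is sp (two π bonds).
C1: sp3
C2: sp ✓
C3: sp ✓
C4: sp ✓
C5: sp ✓
C6: sp ✓
C7: sp ✓
C8: sp3
C9: sp2
C10: sp2
C11: sp3
C12: sp3
C13: sp2
6 carbons are sp.

6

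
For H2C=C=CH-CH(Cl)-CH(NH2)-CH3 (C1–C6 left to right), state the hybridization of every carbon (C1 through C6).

C1 sp2, C2 sp, C3 sp2, C4 sp3, C5 sp3, C6 sp3

C1 has 3 σ bonds, plus one π bond: steric number 3 → sp2.
C2 carries 2 σ bonds, plus two π bonds, giving a steric number of 2, so it is sp.
C3 — 3 σ bonds, plus one π bond. Steric number 3, so sp2.
C4: 4 σ bonds — 4 electron domains, sp3.
C5: 4 σ bonds — 4 electron domains, sp3.
C6: 4 σ bonds; 4 regions of electron density → sp3.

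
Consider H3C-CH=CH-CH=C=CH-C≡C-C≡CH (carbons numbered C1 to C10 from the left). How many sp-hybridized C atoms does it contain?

C1: sp3
C2: sp2
C3: sp2
C4: sp2
C5: sp ✓
C6: sp2
C7: sp ✓
C8: sp ✓
C9: sp ✓
C10: sp ✓
C5, C7, C8, C9, C10 → 5 sp carbons.

5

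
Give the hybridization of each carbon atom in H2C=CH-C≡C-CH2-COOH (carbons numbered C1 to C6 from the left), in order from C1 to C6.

C1 sp2, C2 sp2, C3 sp, C4 sp, C5 sp3, C6 sp2

C1: 3 σ bonds, plus one π bond — 3 electron domains, sp2.
C2: 3 σ bonds, plus one π bond — 3 electron domains, sp2.
C3 has 2 σ bonds, plus two π bonds: steric number 2 → sp.
C4: 2 σ bonds, plus two π bonds — 2 electron domains, sp.
C5 (4 σ bonds) has steric number 4: sp3.
C6: 3 σ bonds, plus one π bond — 3 electron domains, sp2.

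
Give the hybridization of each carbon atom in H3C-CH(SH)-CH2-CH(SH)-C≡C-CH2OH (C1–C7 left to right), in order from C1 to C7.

C1 carries 4 σ bonds, giving a steric number of 4, so it is sp3.
C2 carries 4 σ bonds, giving a steric number of 4, so it is sp3.
C3 — 4 σ bonds. Steric number 4, so sp3.
C4 — 4 σ bonds. Steric number 4, so sp3.
C5 carries 2 σ bonds, plus two π bonds, giving a steric number of 2, so it is sp.
C6 (2 σ bonds, plus two π bonds) has steric number 2: sp.
C7 has 4 σ bonds: steric number 4 → sp3.

C1 sp3, C2 sp3, C3 sp3, C4 sp3, C5 sp, C6 sp, C7 sp3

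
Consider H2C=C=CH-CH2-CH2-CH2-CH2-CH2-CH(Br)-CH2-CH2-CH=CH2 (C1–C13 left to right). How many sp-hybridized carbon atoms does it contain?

C1: sp2
C2: sp ✓
C3: sp2
C4: sp3
C5: sp3
C6: sp3
C7: sp3
C8: sp3
C9: sp3
C10: sp3
C11: sp3
C12: sp2
C13: sp2
C2 → 1 sp carbon.

1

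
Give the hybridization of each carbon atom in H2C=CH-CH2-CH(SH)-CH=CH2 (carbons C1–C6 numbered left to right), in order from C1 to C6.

C1 sp2, C2 sp2, C3 sp3, C4 sp3, C5 sp2, C6 sp2

C1 has 3 σ bonds, plus one π bond: steric number 3 → sp2.
C2 — 3 σ bonds, plus one π bond. Steric number 3, so sp2.
C3: 4 σ bonds — 4 electron domains, sp3.
C4: 4 σ bonds; 4 regions of electron density → sp3.
C5: 3 σ bonds, plus one π bond — 3 electron domains, sp2.
C6 — 3 σ bonds, plus one π bond. Steric number 3, so sp2.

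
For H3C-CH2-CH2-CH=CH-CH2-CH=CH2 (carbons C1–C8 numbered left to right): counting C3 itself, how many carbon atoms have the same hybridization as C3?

C3 is sp3 (only σ bonds).
C1: sp3 ✓
C2: sp3 ✓
C3: sp3 ✓
C4: sp2
C5: sp2
C6: sp3 ✓
C7: sp2
C8: sp2
4 carbons are sp3.

4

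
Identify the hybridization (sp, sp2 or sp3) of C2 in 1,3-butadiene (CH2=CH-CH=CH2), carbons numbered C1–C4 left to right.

sp²

C2: 3 σ bonds, plus one π bond — 3 electron domains, sp2.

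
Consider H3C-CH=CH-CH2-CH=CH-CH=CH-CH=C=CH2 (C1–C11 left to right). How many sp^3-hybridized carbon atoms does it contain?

2

C1: sp3 ✓
C2: sp2
C3: sp2
C4: sp3 ✓
C5: sp2
C6: sp2
C7: sp2
C8: sp2
C9: sp2
C10: sp
C11: sp2
C1, C4 → 2 sp3 carbons.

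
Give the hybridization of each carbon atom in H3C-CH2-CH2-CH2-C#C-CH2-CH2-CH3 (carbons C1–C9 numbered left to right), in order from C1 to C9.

C1 has 4 σ bonds: steric number 4 → sp3.
C2 has 4 σ bonds: steric number 4 → sp3.
C3 is sp3: 4 σ bonds, 4 electron-density regions.
C4 — 4 σ bonds. Steric number 4, so sp3.
C5 has 2 σ bonds, plus two π bonds: steric number 2 → sp.
C6: 2 σ bonds, plus two π bonds; 2 regions of electron density → sp.
C7: 4 σ bonds; 4 regions of electron density → sp3.
C8 has 4 σ bonds: steric number 4 → sp3.
C9: 4 σ bonds; 4 regions of electron density → sp3.

C1 sp3, C2 sp3, C3 sp3, C4 sp3, C5 sp, C6 sp, C7 sp3, C8 sp3, C9 sp3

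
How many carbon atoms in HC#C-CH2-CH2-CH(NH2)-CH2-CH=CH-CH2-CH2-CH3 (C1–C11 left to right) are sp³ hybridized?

C1: sp
C2: sp
C3: sp3 ✓
C4: sp3 ✓
C5: sp3 ✓
C6: sp3 ✓
C7: sp2
C8: sp2
C9: sp3 ✓
C10: sp3 ✓
C11: sp3 ✓
C3, C4, C5, C6, C9, C10, C11 → 7 sp3 carbons.

7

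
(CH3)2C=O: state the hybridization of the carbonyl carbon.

The carbonyl carbon: 3 σ bonds, plus one π bond — 3 electron domains, sp2.

sp^2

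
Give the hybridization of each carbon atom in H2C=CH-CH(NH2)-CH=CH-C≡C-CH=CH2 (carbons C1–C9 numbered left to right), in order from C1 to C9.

C1: 3 σ bonds, plus one π bond; 3 regions of electron density → sp2.
C2 is sp2: 3 σ bonds, plus one π bond, 3 electron-density regions.
C3 (4 σ bonds) has steric number 4: sp3.
C4: 3 σ bonds, plus one π bond — 3 electron domains, sp2.
C5: 3 σ bonds, plus one π bond; 3 regions of electron density → sp2.
C6 carries 2 σ bonds, plus two π bonds, giving a steric number of 2, so it is sp.
C7 carries 2 σ bonds, plus two π bonds, giving a steric number of 2, so it is sp.
C8 carries 3 σ bonds, plus one π bond, giving a steric number of 3, so it is sp2.
C9 is sp2: 3 σ bonds, plus one π bond, 3 electron-density regions.

C1 sp2, C2 sp2, C3 sp3, C4 sp2, C5 sp2, C6 sp, C7 sp, C8 sp2, C9 sp2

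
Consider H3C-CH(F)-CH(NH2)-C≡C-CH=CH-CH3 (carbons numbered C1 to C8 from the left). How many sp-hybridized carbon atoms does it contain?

C1: sp3
C2: sp3
C3: sp3
C4: sp ✓
C5: sp ✓
C6: sp2
C7: sp2
C8: sp3
C4, C5 → 2 sp carbons.

2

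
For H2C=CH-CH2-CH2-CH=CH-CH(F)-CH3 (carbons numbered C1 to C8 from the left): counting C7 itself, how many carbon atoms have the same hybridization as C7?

C7 is sp3 (only σ bonds).
C1: sp2
C2: sp2
C3: sp3 ✓
C4: sp3 ✓
C5: sp2
C6: sp2
C7: sp3 ✓
C8: sp3 ✓
4 carbons are sp3.

4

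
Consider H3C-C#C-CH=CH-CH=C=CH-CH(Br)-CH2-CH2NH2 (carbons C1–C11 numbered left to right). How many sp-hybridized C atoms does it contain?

C1: sp3
C2: sp ✓
C3: sp ✓
C4: sp2
C5: sp2
C6: sp2
C7: sp ✓
C8: sp2
C9: sp3
C10: sp3
C11: sp3
C2, C3, C7 → 3 sp carbons.

3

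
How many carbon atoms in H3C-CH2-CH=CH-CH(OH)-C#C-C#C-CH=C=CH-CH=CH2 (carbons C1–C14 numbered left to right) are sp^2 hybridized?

6

C1: sp3
C2: sp3
C3: sp2 ✓
C4: sp2 ✓
C5: sp3
C6: sp
C7: sp
C8: sp
C9: sp
C10: sp2 ✓
C11: sp
C12: sp2 ✓
C13: sp2 ✓
C14: sp2 ✓
C3, C4, C10, C12, C13, C14 → 6 sp2 carbons.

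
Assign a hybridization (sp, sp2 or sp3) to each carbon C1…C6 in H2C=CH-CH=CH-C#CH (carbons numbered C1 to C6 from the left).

C1 is sp2: 3 σ bonds, plus one π bond, 3 electron-density regions.
C2 (3 σ bonds, plus one π bond) has steric number 3: sp2.
C3 (3 σ bonds, plus one π bond) has steric number 3: sp2.
C4 has 3 σ bonds, plus one π bond: steric number 3 → sp2.
C5 carries 2 σ bonds, plus two π bonds, giving a steric number of 2, so it is sp.
C6 — 2 σ bonds, plus two π bonds. Steric number 2, so sp.

C1 sp2, C2 sp2, C3 sp2, C4 sp2, C5 sp, C6 sp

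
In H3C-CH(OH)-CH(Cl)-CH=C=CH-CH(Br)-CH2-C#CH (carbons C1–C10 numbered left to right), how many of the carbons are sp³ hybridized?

C1: sp3 ✓
C2: sp3 ✓
C3: sp3 ✓
C4: sp2
C5: sp
C6: sp2
C7: sp3 ✓
C8: sp3 ✓
C9: sp
C10: sp
C1, C2, C3, C7, C8 → 5 sp3 carbons.

5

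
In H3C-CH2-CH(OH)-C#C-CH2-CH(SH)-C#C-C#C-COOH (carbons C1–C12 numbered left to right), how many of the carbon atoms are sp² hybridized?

C1: sp3
C2: sp3
C3: sp3
C4: sp
C5: sp
C6: sp3
C7: sp3
C8: sp
C9: sp
C10: sp
C11: sp
C12: sp2 ✓
C12 → 1 sp2 carbon.

1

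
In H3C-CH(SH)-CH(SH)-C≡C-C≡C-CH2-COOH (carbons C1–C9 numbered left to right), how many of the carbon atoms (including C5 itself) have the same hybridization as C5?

C5 is sp (two π bonds).
C1: sp3
C2: sp3
C3: sp3
C4: sp ✓
C5: sp ✓
C6: sp ✓
C7: sp ✓
C8: sp3
C9: sp2
4 carbons are sp.

4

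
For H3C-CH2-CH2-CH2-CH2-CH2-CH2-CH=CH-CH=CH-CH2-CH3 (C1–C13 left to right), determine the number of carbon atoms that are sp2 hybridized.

4

C1: sp3
C2: sp3
C3: sp3
C4: sp3
C5: sp3
C6: sp3
C7: sp3
C8: sp2 ✓
C9: sp2 ✓
C10: sp2 ✓
C11: sp2 ✓
C12: sp3
C13: sp3
C8, C9, C10, C11 → 4 sp2 carbons.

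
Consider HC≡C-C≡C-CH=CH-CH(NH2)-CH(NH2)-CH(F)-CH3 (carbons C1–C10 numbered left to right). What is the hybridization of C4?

C4 — 2 σ bonds, plus two π bonds. Steric number 2, so sp.

sp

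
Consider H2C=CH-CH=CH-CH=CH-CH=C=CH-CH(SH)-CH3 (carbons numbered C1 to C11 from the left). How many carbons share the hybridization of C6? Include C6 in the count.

8

C6 is sp2 (one π bond).
C1: sp2 ✓
C2: sp2 ✓
C3: sp2 ✓
C4: sp2 ✓
C5: sp2 ✓
C6: sp2 ✓
C7: sp2 ✓
C8: sp
C9: sp2 ✓
C10: sp3
C11: sp3
8 carbons are sp2.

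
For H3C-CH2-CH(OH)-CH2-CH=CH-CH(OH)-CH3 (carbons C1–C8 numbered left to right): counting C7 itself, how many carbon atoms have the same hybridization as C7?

C7 is sp3 (only σ bonds).
C1: sp3 ✓
C2: sp3 ✓
C3: sp3 ✓
C4: sp3 ✓
C5: sp2
C6: sp2
C7: sp3 ✓
C8: sp3 ✓
6 carbons are sp3.

6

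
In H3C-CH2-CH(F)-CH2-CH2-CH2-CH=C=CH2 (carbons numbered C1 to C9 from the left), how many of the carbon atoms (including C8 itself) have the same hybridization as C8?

1

C8 is sp (two π bonds).
C1: sp3
C2: sp3
C3: sp3
C4: sp3
C5: sp3
C6: sp3
C7: sp2
C8: sp ✓
C9: sp2
1 carbon is sp.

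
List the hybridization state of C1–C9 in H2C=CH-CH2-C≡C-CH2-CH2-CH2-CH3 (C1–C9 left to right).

C1 sp2, C2 sp2, C3 sp3, C4 sp, C5 sp, C6 sp3, C7 sp3, C8 sp3, C9 sp3

C1 carries 3 σ bonds, plus one π bond, giving a steric number of 3, so it is sp2.
C2: 3 σ bonds, plus one π bond; 3 regions of electron density → sp2.
C3 — 4 σ bonds. Steric number 4, so sp3.
C4 carries 2 σ bonds, plus two π bonds, giving a steric number of 2, so it is sp.
C5 has 2 σ bonds, plus two π bonds: steric number 2 → sp.
C6 (4 σ bonds) has steric number 4: sp3.
C7 has 4 σ bonds: steric number 4 → sp3.
C8 (4 σ bonds) has steric number 4: sp3.
C9 is sp3: 4 σ bonds, 4 electron-density regions.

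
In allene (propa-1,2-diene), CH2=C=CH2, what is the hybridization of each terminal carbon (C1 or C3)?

Each terminal carbon (C1 or C3) is sp2: 3 σ bonds, plus one π bond, 3 electron-density regions.

sp^2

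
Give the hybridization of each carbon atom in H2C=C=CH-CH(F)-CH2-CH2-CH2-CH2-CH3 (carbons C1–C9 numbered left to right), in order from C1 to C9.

C1 carries 3 σ bonds, plus one π bond, giving a steric number of 3, so it is sp2.
C2 — 2 σ bonds, plus two π bonds. Steric number 2, so sp.
C3 has 3 σ bonds, plus one π bond: steric number 3 → sp2.
C4 is sp3: 4 σ bonds, 4 electron-density regions.
C5 carries 4 σ bonds, giving a steric number of 4, so it is sp3.
C6 carries 4 σ bonds, giving a steric number of 4, so it is sp3.
C7 — 4 σ bonds. Steric number 4, so sp3.
C8 has 4 σ bonds: steric number 4 → sp3.
C9 carries 4 σ bonds, giving a steric number of 4, so it is sp3.

C1 sp2, C2 sp, C3 sp2, C4 sp3, C5 sp3, C6 sp3, C7 sp3, C8 sp3, C9 sp3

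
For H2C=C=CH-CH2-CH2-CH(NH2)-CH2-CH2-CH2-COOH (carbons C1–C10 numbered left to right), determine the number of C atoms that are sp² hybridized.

3

C1: sp2 ✓
C2: sp
C3: sp2 ✓
C4: sp3
C5: sp3
C6: sp3
C7: sp3
C8: sp3
C9: sp3
C10: sp2 ✓
C1, C3, C10 → 3 sp2 carbons.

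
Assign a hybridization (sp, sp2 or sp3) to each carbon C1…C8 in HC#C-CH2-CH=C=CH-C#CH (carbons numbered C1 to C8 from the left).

C1 is sp: 2 σ bonds, plus two π bonds, 2 electron-density regions.
C2 is sp: 2 σ bonds, plus two π bonds, 2 electron-density regions.
C3: 4 σ bonds — 4 electron domains, sp3.
C4 is sp2: 3 σ bonds, plus one π bond, 3 electron-density regions.
C5 carries 2 σ bonds, plus two π bonds, giving a steric number of 2, so it is sp.
C6: 3 σ bonds, plus one π bond — 3 electron domains, sp2.
C7: 2 σ bonds, plus two π bonds — 2 electron domains, sp.
C8 has 2 σ bonds, plus two π bonds: steric number 2 → sp.

C1 sp, C2 sp, C3 sp3, C4 sp2, C5 sp, C6 sp2, C7 sp, C8 sp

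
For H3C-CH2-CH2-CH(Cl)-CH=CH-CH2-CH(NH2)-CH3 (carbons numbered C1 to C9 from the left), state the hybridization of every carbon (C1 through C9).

C1 is sp3: 4 σ bonds, 4 electron-density regions.
C2 is sp3: 4 σ bonds, 4 electron-density regions.
C3 has 4 σ bonds: steric number 4 → sp3.
C4: 4 σ bonds; 4 regions of electron density → sp3.
C5: 3 σ bonds, plus one π bond — 3 electron domains, sp2.
C6 — 3 σ bonds, plus one π bond. Steric number 3, so sp2.
C7: 4 σ bonds — 4 electron domains, sp3.
C8 — 4 σ bonds. Steric number 4, so sp3.
C9 (4 σ bonds) has steric number 4: sp3.

C1 sp3, C2 sp3, C3 sp3, C4 sp3, C5 sp2, C6 sp2, C7 sp3, C8 sp3, C9 sp3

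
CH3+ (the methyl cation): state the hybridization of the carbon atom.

Three σ bonds to H, empty p orbital → sp2, trigonal planar.

sp^2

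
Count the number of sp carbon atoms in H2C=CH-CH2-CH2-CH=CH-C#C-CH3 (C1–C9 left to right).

2

C1: sp2
C2: sp2
C3: sp3
C4: sp3
C5: sp2
C6: sp2
C7: sp ✓
C8: sp ✓
C9: sp3
C7, C8 → 2 sp carbons.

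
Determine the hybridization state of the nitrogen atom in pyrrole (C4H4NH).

sp2

N has three σ bonds; its lone pair occupies the p orbital and is part of the aromatic π system, so N is sp2 (not the sp3 a naive steric count of 4 would give).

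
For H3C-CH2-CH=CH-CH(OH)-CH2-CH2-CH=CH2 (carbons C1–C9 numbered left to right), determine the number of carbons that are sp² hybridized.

4

C1: sp3
C2: sp3
C3: sp2 ✓
C4: sp2 ✓
C5: sp3
C6: sp3
C7: sp3
C8: sp2 ✓
C9: sp2 ✓
C3, C4, C8, C9 → 4 sp2 carbons.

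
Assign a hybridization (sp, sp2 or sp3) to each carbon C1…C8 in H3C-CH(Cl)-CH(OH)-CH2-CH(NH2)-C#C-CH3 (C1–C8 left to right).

C1 sp3, C2 sp3, C3 sp3, C4 sp3, C5 sp3, C6 sp, C7 sp, C8 sp3

C1: 4 σ bonds — 4 electron domains, sp3.
C2: 4 σ bonds — 4 electron domains, sp3.
C3: 4 σ bonds — 4 electron domains, sp3.
C4 (4 σ bonds) has steric number 4: sp3.
C5 has 4 σ bonds: steric number 4 → sp3.
C6: 2 σ bonds, plus two π bonds; 2 regions of electron density → sp.
C7 (2 σ bonds, plus two π bonds) has steric number 2: sp.
C8: 4 σ bonds; 4 regions of electron density → sp3.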